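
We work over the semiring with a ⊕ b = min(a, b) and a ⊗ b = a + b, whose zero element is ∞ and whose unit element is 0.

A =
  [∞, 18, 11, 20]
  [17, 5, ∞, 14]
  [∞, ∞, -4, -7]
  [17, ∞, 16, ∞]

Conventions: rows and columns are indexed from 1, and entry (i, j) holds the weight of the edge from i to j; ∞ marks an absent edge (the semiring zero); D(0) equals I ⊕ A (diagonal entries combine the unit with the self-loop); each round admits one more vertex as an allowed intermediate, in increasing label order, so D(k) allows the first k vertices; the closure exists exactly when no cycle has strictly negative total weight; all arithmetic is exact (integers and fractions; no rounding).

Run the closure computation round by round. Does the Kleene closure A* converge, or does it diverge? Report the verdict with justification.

Detection: at round 0, diagonal entry (3, 3) turns strictly negative.
Key observation: the cycle 3->3 has total weight (-4), which is strictly negative.
Answer: DIVERGES — negative cycle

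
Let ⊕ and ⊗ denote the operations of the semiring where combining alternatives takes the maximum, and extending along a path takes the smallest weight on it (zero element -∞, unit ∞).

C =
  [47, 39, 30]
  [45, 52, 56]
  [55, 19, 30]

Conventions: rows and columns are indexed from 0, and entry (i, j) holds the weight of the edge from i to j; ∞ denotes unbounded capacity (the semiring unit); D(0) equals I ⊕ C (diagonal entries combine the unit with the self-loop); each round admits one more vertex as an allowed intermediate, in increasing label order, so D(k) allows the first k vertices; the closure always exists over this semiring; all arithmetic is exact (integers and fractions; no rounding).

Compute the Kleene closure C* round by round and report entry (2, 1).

D(0):
  [∞, 39, 30]
  [45, ∞, 56]
  [55, 19, ∞]
D(1):
  [∞, 39, 30]
  [45, ∞, 56]
  [55, 39, ∞]
D(2):
  [∞, 39, 39]
  [45, ∞, 56]
  [55, 39, ∞]
D(3):
  [∞, 39, 39]
  [55, ∞, 56]
  [55, 39, ∞]
Answer: C*[2][1] = 39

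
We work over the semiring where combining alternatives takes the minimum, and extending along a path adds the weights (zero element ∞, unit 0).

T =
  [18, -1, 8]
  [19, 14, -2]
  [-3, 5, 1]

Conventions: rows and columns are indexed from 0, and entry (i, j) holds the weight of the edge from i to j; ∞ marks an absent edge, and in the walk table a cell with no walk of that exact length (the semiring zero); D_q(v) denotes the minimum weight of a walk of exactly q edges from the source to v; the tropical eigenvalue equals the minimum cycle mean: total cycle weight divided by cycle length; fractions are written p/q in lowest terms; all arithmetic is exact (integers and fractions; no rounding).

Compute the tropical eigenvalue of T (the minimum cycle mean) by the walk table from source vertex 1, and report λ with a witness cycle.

q=0: [∞, 0, ∞]
q=1: [19, 14, -2]
q=2: [-5, 3, -1]
q=3: [-4, -6, 0]
Optimal cycle mean attained by: cycle 0->1->2->0, total (-1) + (-2) + (-3), length 3.
Answer: λ = -2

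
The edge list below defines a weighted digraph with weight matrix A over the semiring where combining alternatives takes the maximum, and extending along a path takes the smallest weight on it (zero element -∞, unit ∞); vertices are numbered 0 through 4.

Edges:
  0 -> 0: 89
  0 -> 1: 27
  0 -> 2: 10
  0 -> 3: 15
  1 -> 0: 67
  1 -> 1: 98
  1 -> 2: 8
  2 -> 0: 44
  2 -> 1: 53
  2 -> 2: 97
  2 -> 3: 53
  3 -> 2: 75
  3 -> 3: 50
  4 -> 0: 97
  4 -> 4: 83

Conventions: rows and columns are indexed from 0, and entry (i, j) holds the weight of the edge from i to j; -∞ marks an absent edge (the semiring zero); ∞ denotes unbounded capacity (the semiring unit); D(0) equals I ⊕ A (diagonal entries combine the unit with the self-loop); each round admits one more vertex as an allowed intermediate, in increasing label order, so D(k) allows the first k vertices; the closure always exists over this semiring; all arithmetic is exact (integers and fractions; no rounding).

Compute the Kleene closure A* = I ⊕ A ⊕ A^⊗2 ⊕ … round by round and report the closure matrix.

D(0):
  [∞, 27, 10, 15, -∞]
  [67, ∞, 8, -∞, -∞]
  [44, 53, ∞, 53, -∞]
  [-∞, -∞, 75, ∞, -∞]
  [97, -∞, -∞, -∞, ∞]
D(1):
  [∞, 27, 10, 15, -∞]
  [67, ∞, 10, 15, -∞]
  [44, 53, ∞, 53, -∞]
  [-∞, -∞, 75, ∞, -∞]
  [97, 27, 10, 15, ∞]
D(2):
  [∞, 27, 10, 15, -∞]
  [67, ∞, 10, 15, -∞]
  [53, 53, ∞, 53, -∞]
  [-∞, -∞, 75, ∞, -∞]
  [97, 27, 10, 15, ∞]
D(3):
  [∞, 27, 10, 15, -∞]
  [67, ∞, 10, 15, -∞]
  [53, 53, ∞, 53, -∞]
  [53, 53, 75, ∞, -∞]
  [97, 27, 10, 15, ∞]
D(4):
  [∞, 27, 15, 15, -∞]
  [67, ∞, 15, 15, -∞]
  [53, 53, ∞, 53, -∞]
  [53, 53, 75, ∞, -∞]
  [97, 27, 15, 15, ∞]
D(5):
  [∞, 27, 15, 15, -∞]
  [67, ∞, 15, 15, -∞]
  [53, 53, ∞, 53, -∞]
  [53, 53, 75, ∞, -∞]
  [97, 27, 15, 15, ∞]
Answer: A* = [[∞, 27, 15, 15, -∞], [67, ∞, 15, 15, -∞], [53, 53, ∞, 53, -∞], [53, 53, 75, ∞, -∞], [97, 27, 15, 15, ∞]]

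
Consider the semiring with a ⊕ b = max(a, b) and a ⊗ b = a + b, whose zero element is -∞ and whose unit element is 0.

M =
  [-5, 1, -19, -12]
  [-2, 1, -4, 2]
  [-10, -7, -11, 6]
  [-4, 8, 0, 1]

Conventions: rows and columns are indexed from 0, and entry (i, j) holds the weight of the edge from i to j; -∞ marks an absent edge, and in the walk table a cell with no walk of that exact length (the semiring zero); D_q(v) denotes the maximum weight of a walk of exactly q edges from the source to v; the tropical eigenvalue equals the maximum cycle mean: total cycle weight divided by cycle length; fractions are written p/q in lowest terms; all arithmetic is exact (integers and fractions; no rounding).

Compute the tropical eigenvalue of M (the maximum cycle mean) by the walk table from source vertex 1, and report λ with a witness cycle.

q=0: [-∞, 0, -∞, -∞]
q=1: [-2, 1, -4, 2]
q=2: [-1, 10, 2, 3]
q=3: [8, 11, 6, 12]
q=4: [9, 20, 12, 13]
Optimal cycle mean attained by: cycle 1->3->1, total 2 + 8, length 2.
Answer: λ = 5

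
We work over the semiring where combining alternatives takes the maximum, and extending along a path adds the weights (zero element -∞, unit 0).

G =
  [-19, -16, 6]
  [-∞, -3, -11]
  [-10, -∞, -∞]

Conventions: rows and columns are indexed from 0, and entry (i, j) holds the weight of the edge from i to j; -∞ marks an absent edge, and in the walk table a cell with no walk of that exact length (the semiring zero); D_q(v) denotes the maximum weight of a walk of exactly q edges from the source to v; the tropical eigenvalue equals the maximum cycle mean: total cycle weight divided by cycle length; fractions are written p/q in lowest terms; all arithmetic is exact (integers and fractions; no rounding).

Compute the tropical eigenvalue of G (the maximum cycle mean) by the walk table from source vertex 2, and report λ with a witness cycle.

q=0: [-∞, -∞, 0]
q=1: [-10, -∞, -∞]
q=2: [-29, -26, -4]
q=3: [-14, -29, -23]
Optimal cycle mean attained by: cycle 0->2->0, total 6 + (-10), length 2.
Answer: λ = -2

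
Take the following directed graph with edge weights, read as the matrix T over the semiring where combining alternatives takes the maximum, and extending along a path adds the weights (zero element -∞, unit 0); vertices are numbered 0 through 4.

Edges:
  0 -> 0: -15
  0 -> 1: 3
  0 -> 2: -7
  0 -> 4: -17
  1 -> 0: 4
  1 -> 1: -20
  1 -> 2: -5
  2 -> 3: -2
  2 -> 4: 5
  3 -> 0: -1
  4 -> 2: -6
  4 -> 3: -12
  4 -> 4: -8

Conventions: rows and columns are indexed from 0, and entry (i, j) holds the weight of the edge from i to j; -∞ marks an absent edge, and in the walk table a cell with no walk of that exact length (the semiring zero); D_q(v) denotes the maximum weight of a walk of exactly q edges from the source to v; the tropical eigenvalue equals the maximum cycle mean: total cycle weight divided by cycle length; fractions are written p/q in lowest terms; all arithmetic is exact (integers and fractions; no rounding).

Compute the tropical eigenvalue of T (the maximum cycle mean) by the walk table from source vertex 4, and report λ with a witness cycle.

q=0: [-∞, -∞, -∞, -∞, 0]
q=1: [-∞, -∞, -6, -12, -8]
q=2: [-13, -∞, -14, -8, -1]
q=3: [-9, -10, -7, -13, -9]
q=4: [-6, -6, -15, -9, -2]
q=5: [-2, -3, -8, -14, -10]
Optimal cycle mean attained by: cycle 0->1->0, total 3 + 4, length 2.
Answer: λ = 7/2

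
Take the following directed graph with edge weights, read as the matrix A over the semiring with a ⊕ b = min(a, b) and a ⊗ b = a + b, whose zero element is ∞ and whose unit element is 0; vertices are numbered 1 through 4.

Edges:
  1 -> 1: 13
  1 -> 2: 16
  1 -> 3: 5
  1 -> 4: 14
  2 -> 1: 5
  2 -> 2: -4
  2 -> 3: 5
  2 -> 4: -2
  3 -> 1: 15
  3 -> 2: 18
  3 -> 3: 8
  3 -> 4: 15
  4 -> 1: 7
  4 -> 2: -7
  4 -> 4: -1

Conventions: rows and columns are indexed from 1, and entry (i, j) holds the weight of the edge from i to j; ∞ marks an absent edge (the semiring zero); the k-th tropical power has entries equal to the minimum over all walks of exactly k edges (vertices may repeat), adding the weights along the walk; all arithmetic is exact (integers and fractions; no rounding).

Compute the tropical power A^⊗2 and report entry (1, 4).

A^⊗2:
  [20, 7, 13, 13]
  [1, -9, 1, -6]
  [22, 8, 16, 14]
  [-2, -11, -2, -9]
Key observation: the optimum is the walk 1->4->4, with weight 14 + (-1) = 13.
Optimal value attained by: walk 1->4->4.
Answer: (A^⊗2)[1][4] = 13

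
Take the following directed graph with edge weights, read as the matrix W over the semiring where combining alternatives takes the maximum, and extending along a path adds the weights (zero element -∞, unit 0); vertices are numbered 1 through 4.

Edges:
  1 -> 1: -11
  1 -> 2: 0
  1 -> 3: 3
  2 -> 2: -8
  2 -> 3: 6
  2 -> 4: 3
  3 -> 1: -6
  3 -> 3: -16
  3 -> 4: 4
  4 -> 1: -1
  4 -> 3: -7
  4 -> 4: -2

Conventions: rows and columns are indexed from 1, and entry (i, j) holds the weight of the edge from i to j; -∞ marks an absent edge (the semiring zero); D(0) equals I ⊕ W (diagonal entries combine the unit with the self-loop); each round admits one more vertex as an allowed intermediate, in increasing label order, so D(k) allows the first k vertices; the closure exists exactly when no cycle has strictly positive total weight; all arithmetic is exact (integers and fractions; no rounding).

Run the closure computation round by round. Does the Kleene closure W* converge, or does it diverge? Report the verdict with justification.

D(0):
  [0, 0, 3, -∞]
  [-∞, 0, 6, 3]
  [-6, -∞, 0, 4]
  [-1, -∞, -7, 0]
D(1):
  [0, 0, 3, -∞]
  [-∞, 0, 6, 3]
  [-6, -6, 0, 4]
  [-1, -1, 2, 0]
Detection: at round 2, diagonal entry (4, 4) turns strictly positive.
Key observation: the cycle 4->1->2->4 has total weight (-1) + 0 + 3, which is strictly positive.
Answer: DIVERGES — positive cycle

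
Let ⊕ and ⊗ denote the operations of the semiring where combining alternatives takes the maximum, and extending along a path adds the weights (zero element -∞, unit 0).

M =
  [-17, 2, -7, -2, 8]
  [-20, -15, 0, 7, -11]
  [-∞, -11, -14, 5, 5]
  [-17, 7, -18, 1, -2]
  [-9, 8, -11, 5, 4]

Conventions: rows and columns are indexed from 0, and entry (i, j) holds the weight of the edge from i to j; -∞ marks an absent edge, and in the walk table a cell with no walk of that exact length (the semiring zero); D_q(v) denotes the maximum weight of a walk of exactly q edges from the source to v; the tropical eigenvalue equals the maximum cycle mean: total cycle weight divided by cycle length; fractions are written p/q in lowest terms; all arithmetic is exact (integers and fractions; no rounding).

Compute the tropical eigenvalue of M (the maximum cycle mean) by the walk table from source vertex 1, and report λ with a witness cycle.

q=0: [-∞, 0, -∞, -∞, -∞]
q=1: [-20, -15, 0, 7, -11]
q=2: [-10, 14, -11, 8, 5]
q=3: [-4, 15, 14, 21, 9]
q=4: [4, 28, 15, 22, 19]
q=5: [10, 29, 28, 35, 23]
Optimal cycle mean attained by: cycle 1->3->1, total 7 + 7, length 2.
Answer: λ = 7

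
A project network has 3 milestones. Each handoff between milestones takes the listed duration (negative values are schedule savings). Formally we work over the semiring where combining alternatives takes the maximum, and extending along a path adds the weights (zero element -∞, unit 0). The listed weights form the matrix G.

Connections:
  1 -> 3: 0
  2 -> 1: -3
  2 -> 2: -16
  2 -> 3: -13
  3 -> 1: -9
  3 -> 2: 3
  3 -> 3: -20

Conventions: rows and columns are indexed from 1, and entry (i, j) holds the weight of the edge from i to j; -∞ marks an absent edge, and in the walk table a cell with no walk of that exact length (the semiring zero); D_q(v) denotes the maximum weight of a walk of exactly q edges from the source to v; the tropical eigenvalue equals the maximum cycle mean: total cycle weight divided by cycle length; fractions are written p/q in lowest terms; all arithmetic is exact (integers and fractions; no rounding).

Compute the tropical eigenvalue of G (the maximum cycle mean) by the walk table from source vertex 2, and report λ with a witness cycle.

q=0: [-∞, 0, -∞]
q=1: [-3, -16, -13]
q=2: [-19, -10, -3]
q=3: [-12, 0, -19]
Optimal cycle mean attained by: cycle 1->3->2->1, total 0 + 3 + (-3), length 3.
Answer: λ = 0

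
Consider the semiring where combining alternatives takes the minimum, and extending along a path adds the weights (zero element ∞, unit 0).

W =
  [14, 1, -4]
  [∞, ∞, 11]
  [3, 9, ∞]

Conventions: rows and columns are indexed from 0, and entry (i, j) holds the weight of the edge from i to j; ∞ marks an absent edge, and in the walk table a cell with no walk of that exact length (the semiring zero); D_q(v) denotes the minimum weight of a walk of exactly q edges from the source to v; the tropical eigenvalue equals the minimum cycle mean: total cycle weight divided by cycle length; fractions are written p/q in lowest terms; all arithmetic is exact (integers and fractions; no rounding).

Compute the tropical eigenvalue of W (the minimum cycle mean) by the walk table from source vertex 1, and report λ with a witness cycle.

q=0: [∞, 0, ∞]
q=1: [∞, ∞, 11]
q=2: [14, 20, ∞]
q=3: [28, 15, 10]
Optimal cycle mean attained by: cycle 0->2->0, total (-4) + 3, length 2.
Answer: λ = -1/2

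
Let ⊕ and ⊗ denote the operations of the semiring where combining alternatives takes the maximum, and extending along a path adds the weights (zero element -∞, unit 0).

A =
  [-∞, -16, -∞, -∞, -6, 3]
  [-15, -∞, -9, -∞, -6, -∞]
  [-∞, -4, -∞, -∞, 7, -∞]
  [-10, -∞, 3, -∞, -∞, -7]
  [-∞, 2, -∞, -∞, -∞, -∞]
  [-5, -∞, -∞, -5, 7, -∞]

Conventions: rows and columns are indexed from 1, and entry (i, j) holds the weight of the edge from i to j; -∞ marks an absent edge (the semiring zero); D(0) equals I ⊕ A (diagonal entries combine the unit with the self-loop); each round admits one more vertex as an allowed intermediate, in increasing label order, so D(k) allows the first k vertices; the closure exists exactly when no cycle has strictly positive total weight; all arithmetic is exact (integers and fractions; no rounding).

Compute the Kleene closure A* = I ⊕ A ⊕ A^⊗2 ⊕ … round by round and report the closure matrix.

D(0):
  [0, -16, -∞, -∞, -6, 3]
  [-15, 0, -9, -∞, -6, -∞]
  [-∞, -4, 0, -∞, 7, -∞]
  [-10, -∞, 3, 0, -∞, -7]
  [-∞, 2, -∞, -∞, 0, -∞]
  [-5, -∞, -∞, -5, 7, 0]
D(1):
  [0, -16, -∞, -∞, -6, 3]
  [-15, 0, -9, -∞, -6, -12]
  [-∞, -4, 0, -∞, 7, -∞]
  [-10, -26, 3, 0, -16, -7]
  [-∞, 2, -∞, -∞, 0, -∞]
  [-5, -21, -∞, -5, 7, 0]
D(2):
  [0, -16, -25, -∞, -6, 3]
  [-15, 0, -9, -∞, -6, -12]
  [-19, -4, 0, -∞, 7, -16]
  [-10, -26, 3, 0, -16, -7]
  [-13, 2, -7, -∞, 0, -10]
  [-5, -21, -30, -5, 7, 0]
D(3):
  [0, -16, -25, -∞, -6, 3]
  [-15, 0, -9, -∞, -2, -12]
  [-19, -4, 0, -∞, 7, -16]
  [-10, -1, 3, 0, 10, -7]
  [-13, 2, -7, -∞, 0, -10]
  [-5, -21, -30, -5, 7, 0]
D(4):
  [0, -16, -25, -∞, -6, 3]
  [-15, 0, -9, -∞, -2, -12]
  [-19, -4, 0, -∞, 7, -16]
  [-10, -1, 3, 0, 10, -7]
  [-13, 2, -7, -∞, 0, -10]
  [-5, -6, -2, -5, 7, 0]
D(5):
  [0, -4, -13, -∞, -6, 3]
  [-15, 0, -9, -∞, -2, -12]
  [-6, 9, 0, -∞, 7, -3]
  [-3, 12, 3, 0, 10, 0]
  [-13, 2, -7, -∞, 0, -10]
  [-5, 9, 0, -5, 7, 0]
D(6):
  [0, 12, 3, -2, 10, 3]
  [-15, 0, -9, -17, -2, -12]
  [-6, 9, 0, -8, 7, -3]
  [-3, 12, 3, 0, 10, 0]
  [-13, 2, -7, -15, 0, -10]
  [-5, 9, 0, -5, 7, 0]
Answer: A* = [[0, 12, 3, -2, 10, 3], [-15, 0, -9, -17, -2, -12], [-6, 9, 0, -8, 7, -3], [-3, 12, 3, 0, 10, 0], [-13, 2, -7, -15, 0, -10], [-5, 9, 0, -5, 7, 0]]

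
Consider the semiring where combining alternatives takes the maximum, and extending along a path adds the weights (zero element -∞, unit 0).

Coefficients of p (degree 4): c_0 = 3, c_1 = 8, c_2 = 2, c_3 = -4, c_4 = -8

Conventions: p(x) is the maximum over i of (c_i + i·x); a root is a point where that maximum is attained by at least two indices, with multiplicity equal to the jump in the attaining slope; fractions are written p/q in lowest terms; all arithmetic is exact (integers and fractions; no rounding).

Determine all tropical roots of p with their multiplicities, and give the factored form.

hull edge (i=0, c=3) to (i=1, c=8): slope 5, span 1
hull edge (i=1, c=8) to (i=4, c=-8): slope -16/3, span 3
Factored form: p(x) = -8 ⊗ (x ⊕ (-5)) ⊗ (x ⊕ 16/3) ⊗ (x ⊕ 16/3) ⊗ (x ⊕ 16/3)
Answer: roots = -5 (mult 1), 16/3 (mult 3)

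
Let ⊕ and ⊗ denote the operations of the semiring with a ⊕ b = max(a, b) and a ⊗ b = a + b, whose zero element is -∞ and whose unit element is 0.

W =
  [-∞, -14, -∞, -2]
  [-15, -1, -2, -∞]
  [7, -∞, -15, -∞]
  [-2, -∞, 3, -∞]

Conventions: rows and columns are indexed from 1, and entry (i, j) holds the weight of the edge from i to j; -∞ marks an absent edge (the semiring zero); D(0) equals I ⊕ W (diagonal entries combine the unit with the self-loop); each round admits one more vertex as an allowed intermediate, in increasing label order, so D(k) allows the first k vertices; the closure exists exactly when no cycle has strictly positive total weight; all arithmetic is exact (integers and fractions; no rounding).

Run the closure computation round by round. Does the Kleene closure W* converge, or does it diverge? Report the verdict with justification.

D(0):
  [0, -14, -∞, -2]
  [-15, 0, -2, -∞]
  [7, -∞, 0, -∞]
  [-2, -∞, 3, 0]
D(1):
  [0, -14, -∞, -2]
  [-15, 0, -2, -17]
  [7, -7, 0, 5]
  [-2, -16, 3, 0]
D(2):
  [0, -14, -16, -2]
  [-15, 0, -2, -17]
  [7, -7, 0, 5]
  [-2, -16, 3, 0]
Detection: at round 3, diagonal entry (4, 4) turns strictly positive.
Key observation: the cycle 4->3->1->4 has total weight 3 + 7 + (-2), which is strictly positive.
Answer: DIVERGES — positive cycle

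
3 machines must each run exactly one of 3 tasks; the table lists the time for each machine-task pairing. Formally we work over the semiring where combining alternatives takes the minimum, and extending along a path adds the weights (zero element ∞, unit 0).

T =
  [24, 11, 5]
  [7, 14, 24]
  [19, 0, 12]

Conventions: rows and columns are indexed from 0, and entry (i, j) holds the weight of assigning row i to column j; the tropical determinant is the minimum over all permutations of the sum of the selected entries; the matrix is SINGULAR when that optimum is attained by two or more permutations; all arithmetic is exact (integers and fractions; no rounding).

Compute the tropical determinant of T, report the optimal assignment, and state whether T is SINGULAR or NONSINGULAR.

σ = (0, 1, 2): 24 + 14 + 12 = 50
σ = (0, 2, 1): 24 + 24 + 0 = 48
σ = (1, 0, 2): 11 + 7 + 12 = 30
σ = (1, 2, 0): 11 + 24 + 19 = 54
σ = (2, 0, 1): 5 + 7 + 0 = 12
σ = (2, 1, 0): 5 + 14 + 19 = 38
Optimal value attained by: σ = (2, 0, 1).
Answer: det⊕(T) = 12; verdict: NONSINGULAR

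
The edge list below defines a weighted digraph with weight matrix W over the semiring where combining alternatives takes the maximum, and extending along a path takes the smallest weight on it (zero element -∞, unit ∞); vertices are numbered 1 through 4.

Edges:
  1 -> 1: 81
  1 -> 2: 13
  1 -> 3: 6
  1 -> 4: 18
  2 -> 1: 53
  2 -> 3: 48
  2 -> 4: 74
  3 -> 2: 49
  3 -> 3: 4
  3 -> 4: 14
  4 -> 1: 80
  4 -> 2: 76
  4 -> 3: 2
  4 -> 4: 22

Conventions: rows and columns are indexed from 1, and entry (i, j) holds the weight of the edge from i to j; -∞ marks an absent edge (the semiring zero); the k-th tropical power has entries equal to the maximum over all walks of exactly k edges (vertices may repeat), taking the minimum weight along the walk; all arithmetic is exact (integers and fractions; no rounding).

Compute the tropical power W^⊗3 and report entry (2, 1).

W^⊗2:
  [81, 18, 13, 18]
  [74, 74, 6, 22]
  [49, 14, 48, 49]
  [80, 22, 48, 74]
W^⊗3:
  [81, 18, 18, 18]
  [74, 22, 48, 74]
  [49, 49, 14, 22]
  [80, 74, 22, 22]
Key observation: the optimum is the walk 2->4->1->1, with weight 74 min 80 min 81 = 74.
Optimal value attained by: walk 2->4->1->1.
Answer: (W^⊗3)[2][1] = 74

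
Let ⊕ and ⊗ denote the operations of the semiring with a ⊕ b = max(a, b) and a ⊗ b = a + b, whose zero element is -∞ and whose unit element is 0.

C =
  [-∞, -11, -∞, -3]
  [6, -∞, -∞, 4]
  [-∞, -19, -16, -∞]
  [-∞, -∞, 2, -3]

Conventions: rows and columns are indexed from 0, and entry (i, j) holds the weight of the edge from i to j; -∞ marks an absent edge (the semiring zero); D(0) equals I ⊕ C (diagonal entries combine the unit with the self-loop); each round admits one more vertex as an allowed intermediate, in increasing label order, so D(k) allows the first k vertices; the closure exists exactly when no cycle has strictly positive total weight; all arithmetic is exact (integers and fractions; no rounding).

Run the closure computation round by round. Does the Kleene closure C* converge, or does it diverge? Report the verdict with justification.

D(0):
  [0, -11, -∞, -3]
  [6, 0, -∞, 4]
  [-∞, -19, 0, -∞]
  [-∞, -∞, 2, 0]
D(1):
  [0, -11, -∞, -3]
  [6, 0, -∞, 4]
  [-∞, -19, 0, -∞]
  [-∞, -∞, 2, 0]
D(2):
  [0, -11, -∞, -3]
  [6, 0, -∞, 4]
  [-13, -19, 0, -15]
  [-∞, -∞, 2, 0]
D(3):
  [0, -11, -∞, -3]
  [6, 0, -∞, 4]
  [-13, -19, 0, -15]
  [-11, -17, 2, 0]
D(4):
  [0, -11, -1, -3]
  [6, 0, 6, 4]
  [-13, -19, 0, -15]
  [-11, -17, 2, 0]
Key observation: every diagonal entry stays at the unit through all rounds, so no improving cycle exists.
Answer: CONVERGES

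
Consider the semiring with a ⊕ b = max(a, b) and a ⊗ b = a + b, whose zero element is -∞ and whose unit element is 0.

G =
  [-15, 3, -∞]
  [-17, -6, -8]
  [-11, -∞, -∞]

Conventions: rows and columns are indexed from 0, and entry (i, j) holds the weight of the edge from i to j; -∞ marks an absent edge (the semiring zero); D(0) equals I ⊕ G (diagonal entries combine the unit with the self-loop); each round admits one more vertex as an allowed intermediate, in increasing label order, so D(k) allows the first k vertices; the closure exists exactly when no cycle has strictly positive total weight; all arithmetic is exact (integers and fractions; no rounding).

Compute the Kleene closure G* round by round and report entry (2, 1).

D(0):
  [0, 3, -∞]
  [-17, 0, -8]
  [-11, -∞, 0]
D(1):
  [0, 3, -∞]
  [-17, 0, -8]
  [-11, -8, 0]
D(2):
  [0, 3, -5]
  [-17, 0, -8]
  [-11, -8, 0]
D(3):
  [0, 3, -5]
  [-17, 0, -8]
  [-11, -8, 0]
Answer: G*[2][1] = -8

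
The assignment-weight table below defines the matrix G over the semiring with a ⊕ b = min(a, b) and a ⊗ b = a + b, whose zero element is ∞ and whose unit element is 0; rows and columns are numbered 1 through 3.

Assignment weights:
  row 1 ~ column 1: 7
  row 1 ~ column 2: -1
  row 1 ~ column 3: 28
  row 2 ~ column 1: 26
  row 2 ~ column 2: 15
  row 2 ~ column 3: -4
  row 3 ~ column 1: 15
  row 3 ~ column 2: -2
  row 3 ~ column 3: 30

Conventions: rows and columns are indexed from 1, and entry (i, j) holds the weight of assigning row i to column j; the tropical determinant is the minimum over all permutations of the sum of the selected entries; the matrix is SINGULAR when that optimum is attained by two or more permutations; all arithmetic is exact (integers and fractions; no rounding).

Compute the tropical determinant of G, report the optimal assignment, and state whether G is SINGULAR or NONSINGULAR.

σ = (1, 2, 3): 7 + 15 + 30 = 52
σ = (1, 3, 2): 7 + (-4) + (-2) = 1
σ = (2, 1, 3): (-1) + 26 + 30 = 55
σ = (2, 3, 1): (-1) + (-4) + 15 = 10
σ = (3, 1, 2): 28 + 26 + (-2) = 52
σ = (3, 2, 1): 28 + 15 + 15 = 58
Optimal value attained by: σ = (1, 3, 2).
Answer: det⊕(G) = 1; verdict: NONSINGULAR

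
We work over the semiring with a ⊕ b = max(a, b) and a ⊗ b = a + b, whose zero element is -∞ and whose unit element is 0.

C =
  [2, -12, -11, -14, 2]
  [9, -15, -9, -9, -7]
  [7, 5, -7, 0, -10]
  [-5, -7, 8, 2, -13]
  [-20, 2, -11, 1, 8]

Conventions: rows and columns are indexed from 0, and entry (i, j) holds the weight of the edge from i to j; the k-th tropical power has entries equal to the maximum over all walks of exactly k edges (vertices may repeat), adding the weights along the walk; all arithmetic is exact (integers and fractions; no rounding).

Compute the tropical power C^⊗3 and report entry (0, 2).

C^⊗2:
  [4, 4, -6, 3, 10]
  [11, -3, -1, -5, 11]
  [14, -2, 8, 2, 9]
  [15, 13, 10, 8, -2]
  [11, 10, 9, 9, 16]
C^⊗3:
  [13, 12, 11, 11, 18]
  [13, 13, 3, 12, 19]
  [16, 13, 10, 10, 17]
  [22, 15, 16, 10, 17]
  [19, 18, 17, 17, 24]
Key observation: the optimum is the walk 0->4->3->2, with weight 2 + 1 + 8 = 11.
Optimal value attained by: walk 0->4->3->2.
Answer: (C^⊗3)[0][2] = 11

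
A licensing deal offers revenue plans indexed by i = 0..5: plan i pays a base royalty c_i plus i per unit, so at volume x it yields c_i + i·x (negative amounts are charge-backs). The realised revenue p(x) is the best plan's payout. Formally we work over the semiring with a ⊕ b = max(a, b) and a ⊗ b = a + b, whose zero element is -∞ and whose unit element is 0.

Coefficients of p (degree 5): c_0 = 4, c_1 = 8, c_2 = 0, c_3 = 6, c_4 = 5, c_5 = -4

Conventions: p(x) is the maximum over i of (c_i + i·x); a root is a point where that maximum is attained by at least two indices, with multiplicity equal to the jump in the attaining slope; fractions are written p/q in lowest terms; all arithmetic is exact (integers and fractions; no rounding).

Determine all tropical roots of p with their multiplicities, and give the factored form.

hull edge (i=0, c=4) to (i=1, c=8): slope 4, span 1
hull edge (i=1, c=8) to (i=4, c=5): slope -1, span 3
hull edge (i=4, c=5) to (i=5, c=-4): slope -9, span 1
Factored form: p(x) = -4 ⊗ (x ⊕ (-4)) ⊗ (x ⊕ 1) ⊗ (x ⊕ 1) ⊗ (x ⊕ 1) ⊗ (x ⊕ 9)
Answer: roots = -4 (mult 1), 1 (mult 3), 9 (mult 1)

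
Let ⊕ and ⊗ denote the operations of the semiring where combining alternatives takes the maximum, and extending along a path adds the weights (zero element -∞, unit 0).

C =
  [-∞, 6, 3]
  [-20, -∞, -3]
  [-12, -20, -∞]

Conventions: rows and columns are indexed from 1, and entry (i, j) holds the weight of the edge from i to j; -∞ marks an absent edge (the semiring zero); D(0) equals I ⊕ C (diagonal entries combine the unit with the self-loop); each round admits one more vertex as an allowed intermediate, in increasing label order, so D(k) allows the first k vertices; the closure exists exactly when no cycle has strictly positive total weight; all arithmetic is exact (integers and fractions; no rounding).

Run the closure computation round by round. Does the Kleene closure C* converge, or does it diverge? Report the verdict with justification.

D(0):
  [0, 6, 3]
  [-20, 0, -3]
  [-12, -20, 0]
D(1):
  [0, 6, 3]
  [-20, 0, -3]
  [-12, -6, 0]
D(2):
  [0, 6, 3]
  [-20, 0, -3]
  [-12, -6, 0]
D(3):
  [0, 6, 3]
  [-15, 0, -3]
  [-12, -6, 0]
Key observation: every diagonal entry stays at the unit through all rounds, so no improving cycle exists.
Answer: CONVERGES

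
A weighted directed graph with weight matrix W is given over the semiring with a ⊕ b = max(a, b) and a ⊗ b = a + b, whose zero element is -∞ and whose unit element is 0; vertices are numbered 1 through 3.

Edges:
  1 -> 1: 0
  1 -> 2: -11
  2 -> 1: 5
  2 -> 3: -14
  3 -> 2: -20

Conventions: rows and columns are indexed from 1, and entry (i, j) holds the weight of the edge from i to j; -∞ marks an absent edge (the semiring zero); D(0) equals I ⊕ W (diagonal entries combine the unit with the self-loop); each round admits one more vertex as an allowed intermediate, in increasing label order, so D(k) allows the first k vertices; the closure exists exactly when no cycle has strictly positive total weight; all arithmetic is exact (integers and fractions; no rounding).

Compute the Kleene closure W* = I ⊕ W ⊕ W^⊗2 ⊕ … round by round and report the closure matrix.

D(0):
  [0, -11, -∞]
  [5, 0, -14]
  [-∞, -20, 0]
D(1):
  [0, -11, -∞]
  [5, 0, -14]
  [-∞, -20, 0]
D(2):
  [0, -11, -25]
  [5, 0, -14]
  [-15, -20, 0]
D(3):
  [0, -11, -25]
  [5, 0, -14]
  [-15, -20, 0]
Answer: W* = [[0, -11, -25], [5, 0, -14], [-15, -20, 0]]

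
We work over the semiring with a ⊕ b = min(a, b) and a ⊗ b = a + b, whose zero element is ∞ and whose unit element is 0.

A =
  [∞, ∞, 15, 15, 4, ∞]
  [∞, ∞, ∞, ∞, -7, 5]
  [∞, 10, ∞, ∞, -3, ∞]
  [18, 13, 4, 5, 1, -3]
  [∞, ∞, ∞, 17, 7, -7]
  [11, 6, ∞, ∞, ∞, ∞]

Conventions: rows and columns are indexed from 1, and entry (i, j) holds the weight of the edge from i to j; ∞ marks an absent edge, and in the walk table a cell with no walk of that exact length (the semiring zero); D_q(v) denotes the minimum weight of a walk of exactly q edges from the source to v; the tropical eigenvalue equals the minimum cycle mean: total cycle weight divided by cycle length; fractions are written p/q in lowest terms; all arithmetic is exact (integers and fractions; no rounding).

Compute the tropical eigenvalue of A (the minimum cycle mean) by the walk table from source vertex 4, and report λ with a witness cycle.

q=0: [∞, ∞, ∞, 0, ∞, ∞]
q=1: [18, 13, 4, 5, 1, -3]
q=2: [8, 3, 9, 10, 1, -6]
q=3: [5, 0, 14, 15, -4, -6]
q=4: [5, 0, 19, 13, -7, -11]
q=5: [0, -5, 17, 10, -7, -14]
q=6: [-3, -8, 14, 10, -12, -14]
Optimal cycle mean attained by: cycle 2->5->6->2, total (-7) + (-7) + 6, length 3.
Answer: λ = -8/3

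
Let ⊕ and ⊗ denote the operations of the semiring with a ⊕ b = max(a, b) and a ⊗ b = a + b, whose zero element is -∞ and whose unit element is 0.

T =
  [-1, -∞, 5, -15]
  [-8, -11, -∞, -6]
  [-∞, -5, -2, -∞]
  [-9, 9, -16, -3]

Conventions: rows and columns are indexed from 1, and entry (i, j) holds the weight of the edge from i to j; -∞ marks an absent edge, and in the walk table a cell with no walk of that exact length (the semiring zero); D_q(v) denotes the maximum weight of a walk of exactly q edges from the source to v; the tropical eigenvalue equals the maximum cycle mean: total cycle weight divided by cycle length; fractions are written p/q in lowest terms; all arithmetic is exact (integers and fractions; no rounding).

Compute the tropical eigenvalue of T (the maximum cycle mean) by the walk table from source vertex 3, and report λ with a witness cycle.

q=0: [-∞, -∞, 0, -∞]
q=1: [-∞, -5, -2, -∞]
q=2: [-13, -7, -4, -11]
q=3: [-14, -2, -6, -13]
q=4: [-10, -4, -8, -8]
Optimal cycle mean attained by: cycle 2->4->2, total (-6) + 9, length 2.
Answer: λ = 3/2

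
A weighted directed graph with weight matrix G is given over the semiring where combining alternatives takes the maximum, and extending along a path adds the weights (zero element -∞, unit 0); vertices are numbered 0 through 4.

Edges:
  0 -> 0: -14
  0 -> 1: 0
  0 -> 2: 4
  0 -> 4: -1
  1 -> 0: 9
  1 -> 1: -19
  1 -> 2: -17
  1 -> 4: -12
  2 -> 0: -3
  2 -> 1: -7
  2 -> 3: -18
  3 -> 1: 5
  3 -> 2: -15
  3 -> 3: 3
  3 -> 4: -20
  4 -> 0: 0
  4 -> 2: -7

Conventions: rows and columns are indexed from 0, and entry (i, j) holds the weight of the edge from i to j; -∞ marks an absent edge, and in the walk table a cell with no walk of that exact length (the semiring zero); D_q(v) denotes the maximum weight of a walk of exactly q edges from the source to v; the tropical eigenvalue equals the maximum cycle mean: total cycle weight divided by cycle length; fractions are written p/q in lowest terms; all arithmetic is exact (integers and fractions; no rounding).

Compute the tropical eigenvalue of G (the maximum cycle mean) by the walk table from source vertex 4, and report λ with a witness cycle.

q=0: [-∞, -∞, -∞, -∞, 0]
q=1: [0, -∞, -7, -∞, -∞]
q=2: [-10, 0, 4, -25, -1]
q=3: [9, -3, -6, -14, -11]
q=4: [6, 9, 13, -11, 8]
q=5: [18, 6, 10, -5, 5]
Optimal cycle mean attained by: cycle 0->1->0, total 0 + 9, length 2.
Answer: λ = 9/2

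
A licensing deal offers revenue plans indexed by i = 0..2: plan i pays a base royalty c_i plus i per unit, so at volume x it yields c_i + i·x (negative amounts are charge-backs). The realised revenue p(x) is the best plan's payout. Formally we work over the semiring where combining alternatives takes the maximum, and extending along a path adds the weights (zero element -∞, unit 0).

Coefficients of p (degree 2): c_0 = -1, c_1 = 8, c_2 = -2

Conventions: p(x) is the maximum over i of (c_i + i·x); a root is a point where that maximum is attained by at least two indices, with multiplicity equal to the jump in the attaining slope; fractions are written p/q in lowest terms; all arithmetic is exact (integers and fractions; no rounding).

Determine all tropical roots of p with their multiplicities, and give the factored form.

hull edge (i=0, c=-1) to (i=1, c=8): slope 9, span 1
hull edge (i=1, c=8) to (i=2, c=-2): slope -10, span 1
Factored form: p(x) = -2 ⊗ (x ⊕ (-9)) ⊗ (x ⊕ 10)
Answer: roots = -9 (mult 1), 10 (mult 1)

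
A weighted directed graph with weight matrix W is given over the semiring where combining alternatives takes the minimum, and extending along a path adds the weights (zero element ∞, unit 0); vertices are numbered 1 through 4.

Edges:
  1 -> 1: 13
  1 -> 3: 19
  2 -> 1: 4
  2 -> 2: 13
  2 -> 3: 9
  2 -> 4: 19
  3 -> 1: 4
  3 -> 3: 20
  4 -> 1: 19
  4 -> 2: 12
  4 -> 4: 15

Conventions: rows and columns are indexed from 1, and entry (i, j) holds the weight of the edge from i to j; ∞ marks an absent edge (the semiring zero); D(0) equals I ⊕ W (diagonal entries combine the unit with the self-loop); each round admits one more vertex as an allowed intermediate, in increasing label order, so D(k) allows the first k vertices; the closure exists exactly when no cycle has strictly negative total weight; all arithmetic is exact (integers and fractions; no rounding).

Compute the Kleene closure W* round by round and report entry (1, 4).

D(0):
  [0, ∞, 19, ∞]
  [4, 0, 9, 19]
  [4, ∞, 0, ∞]
  [19, 12, ∞, 0]
D(1):
  [0, ∞, 19, ∞]
  [4, 0, 9, 19]
  [4, ∞, 0, ∞]
  [19, 12, 38, 0]
D(2):
  [0, ∞, 19, ∞]
  [4, 0, 9, 19]
  [4, ∞, 0, ∞]
  [16, 12, 21, 0]
D(3):
  [0, ∞, 19, ∞]
  [4, 0, 9, 19]
  [4, ∞, 0, ∞]
  [16, 12, 21, 0]
D(4):
  [0, ∞, 19, ∞]
  [4, 0, 9, 19]
  [4, ∞, 0, ∞]
  [16, 12, 21, 0]
Answer: W*[1][4] = ∞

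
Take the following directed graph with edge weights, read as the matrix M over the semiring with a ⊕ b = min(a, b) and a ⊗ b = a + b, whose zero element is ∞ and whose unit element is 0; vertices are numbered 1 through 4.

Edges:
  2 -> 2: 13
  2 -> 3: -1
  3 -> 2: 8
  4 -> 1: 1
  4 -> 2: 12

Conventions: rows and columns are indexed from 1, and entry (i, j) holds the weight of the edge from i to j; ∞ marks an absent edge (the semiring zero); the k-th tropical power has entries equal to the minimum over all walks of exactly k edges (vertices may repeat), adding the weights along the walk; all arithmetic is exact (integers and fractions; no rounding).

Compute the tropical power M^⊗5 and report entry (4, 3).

M^⊗2:
  [∞, ∞, ∞, ∞]
  [∞, 7, 12, ∞]
  [∞, 21, 7, ∞]
  [∞, 25, 11, ∞]
M^⊗3:
  [∞, ∞, ∞, ∞]
  [∞, 20, 6, ∞]
  [∞, 15, 20, ∞]
  [∞, 19, 24, ∞]
M^⊗4:
  [∞, ∞, ∞, ∞]
  [∞, 14, 19, ∞]
  [∞, 28, 14, ∞]
  [∞, 32, 18, ∞]
M^⊗5:
  [∞, ∞, ∞, ∞]
  [∞, 27, 13, ∞]
  [∞, 22, 27, ∞]
  [∞, 26, 31, ∞]
Key observation: the optimum is the walk 4->2->2->3->2->3, with weight 12 + 13 + (-1) + 8 + (-1) = 31.
Optimal value attained by: walk 4->2->2->3->2->3.
Answer: (M^⊗5)[4][3] = 31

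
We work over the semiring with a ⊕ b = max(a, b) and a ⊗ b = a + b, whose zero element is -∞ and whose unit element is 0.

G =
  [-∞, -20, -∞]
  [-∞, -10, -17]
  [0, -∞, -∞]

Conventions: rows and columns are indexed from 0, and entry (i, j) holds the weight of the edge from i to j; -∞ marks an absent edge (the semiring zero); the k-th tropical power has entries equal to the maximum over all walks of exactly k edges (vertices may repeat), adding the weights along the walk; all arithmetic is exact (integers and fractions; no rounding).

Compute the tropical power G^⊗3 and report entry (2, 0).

G^⊗2:
  [-∞, -30, -37]
  [-17, -20, -27]
  [-∞, -20, -∞]
G^⊗3:
  [-37, -40, -47]
  [-27, -30, -37]
  [-∞, -30, -37]
Key observation: no walk of exactly 3 edges connects these vertices, so the entry is the semiring zero.
Answer: (G^⊗3)[2][0] = -∞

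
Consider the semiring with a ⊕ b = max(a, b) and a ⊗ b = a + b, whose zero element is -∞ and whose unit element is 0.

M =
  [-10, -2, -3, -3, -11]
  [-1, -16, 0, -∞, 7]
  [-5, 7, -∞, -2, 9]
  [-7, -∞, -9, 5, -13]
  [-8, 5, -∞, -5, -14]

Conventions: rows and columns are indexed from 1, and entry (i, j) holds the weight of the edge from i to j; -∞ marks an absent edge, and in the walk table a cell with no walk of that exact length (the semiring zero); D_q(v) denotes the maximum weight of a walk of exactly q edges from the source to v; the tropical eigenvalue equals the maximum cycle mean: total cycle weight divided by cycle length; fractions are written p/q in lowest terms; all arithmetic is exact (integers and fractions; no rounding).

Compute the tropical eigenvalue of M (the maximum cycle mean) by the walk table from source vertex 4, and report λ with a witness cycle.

q=0: [-∞, -∞, -∞, 0, -∞]
q=1: [-7, -∞, -9, 5, -13]
q=2: [-2, -2, -4, 10, 0]
q=3: [3, 5, 1, 15, 5]
q=4: [8, 10, 6, 20, 12]
q=5: [13, 17, 11, 25, 17]
Optimal cycle mean attained by: cycle 2->5->2, total 7 + 5, length 2.
Answer: λ = 6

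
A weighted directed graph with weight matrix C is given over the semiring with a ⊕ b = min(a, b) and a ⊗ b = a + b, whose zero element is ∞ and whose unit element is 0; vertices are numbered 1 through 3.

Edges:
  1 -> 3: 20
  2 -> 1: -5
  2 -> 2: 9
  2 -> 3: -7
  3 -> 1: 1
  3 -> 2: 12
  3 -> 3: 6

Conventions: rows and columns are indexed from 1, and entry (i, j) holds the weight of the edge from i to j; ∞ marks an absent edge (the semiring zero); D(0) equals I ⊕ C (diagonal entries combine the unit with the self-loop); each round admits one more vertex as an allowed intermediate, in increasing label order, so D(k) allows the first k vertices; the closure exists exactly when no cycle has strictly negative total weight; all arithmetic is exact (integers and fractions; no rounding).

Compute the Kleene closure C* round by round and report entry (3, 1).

D(0):
  [0, ∞, 20]
  [-5, 0, -7]
  [1, 12, 0]
D(1):
  [0, ∞, 20]
  [-5, 0, -7]
  [1, 12, 0]
D(2):
  [0, ∞, 20]
  [-5, 0, -7]
  [1, 12, 0]
D(3):
  [0, 32, 20]
  [-6, 0, -7]
  [1, 12, 0]
Answer: C*[3][1] = 1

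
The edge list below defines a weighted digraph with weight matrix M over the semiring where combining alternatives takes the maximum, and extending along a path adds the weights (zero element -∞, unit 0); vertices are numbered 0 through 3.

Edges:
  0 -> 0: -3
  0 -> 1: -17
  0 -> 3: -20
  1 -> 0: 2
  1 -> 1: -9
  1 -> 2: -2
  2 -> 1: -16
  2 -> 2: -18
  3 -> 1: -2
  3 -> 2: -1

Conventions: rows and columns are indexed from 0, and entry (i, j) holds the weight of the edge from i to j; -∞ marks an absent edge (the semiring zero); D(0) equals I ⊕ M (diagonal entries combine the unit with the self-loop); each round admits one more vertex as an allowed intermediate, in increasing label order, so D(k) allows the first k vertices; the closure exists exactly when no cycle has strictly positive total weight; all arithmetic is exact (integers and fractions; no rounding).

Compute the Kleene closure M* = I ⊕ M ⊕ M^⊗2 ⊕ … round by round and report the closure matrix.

D(0):
  [0, -17, -∞, -20]
  [2, 0, -2, -∞]
  [-∞, -16, 0, -∞]
  [-∞, -2, -1, 0]
D(1):
  [0, -17, -∞, -20]
  [2, 0, -2, -18]
  [-∞, -16, 0, -∞]
  [-∞, -2, -1, 0]
D(2):
  [0, -17, -19, -20]
  [2, 0, -2, -18]
  [-14, -16, 0, -34]
  [0, -2, -1, 0]
D(3):
  [0, -17, -19, -20]
  [2, 0, -2, -18]
  [-14, -16, 0, -34]
  [0, -2, -1, 0]
D(4):
  [0, -17, -19, -20]
  [2, 0, -2, -18]
  [-14, -16, 0, -34]
  [0, -2, -1, 0]
Answer: M* = [[0, -17, -19, -20], [2, 0, -2, -18], [-14, -16, 0, -34], [0, -2, -1, 0]]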